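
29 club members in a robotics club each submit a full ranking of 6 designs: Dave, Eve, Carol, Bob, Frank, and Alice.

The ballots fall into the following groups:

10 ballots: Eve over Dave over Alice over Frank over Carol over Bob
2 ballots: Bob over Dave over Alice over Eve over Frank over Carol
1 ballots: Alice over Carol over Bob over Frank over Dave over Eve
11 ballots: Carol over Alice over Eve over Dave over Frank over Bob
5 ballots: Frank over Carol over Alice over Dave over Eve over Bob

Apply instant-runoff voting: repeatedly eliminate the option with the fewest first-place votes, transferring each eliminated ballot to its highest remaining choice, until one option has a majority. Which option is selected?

Round 1: Carol 11, Eve 10, Frank 5, Bob 2, Alice 1, Dave 0. Dave has the fewest and is eliminated.
Round 2: Carol 11, Eve 10, Frank 5, Bob 2, Alice 1. Alice has the fewest and is eliminated.
Round 3: Carol 12, Eve 10, Frank 5, Bob 2. Bob has the fewest and is eliminated.
Round 4: Eve 12, Carol 12, Frank 5. Frank has the fewest and is eliminated.
Round 5: Carol 17, Eve 12. Carol has a majority.

Carol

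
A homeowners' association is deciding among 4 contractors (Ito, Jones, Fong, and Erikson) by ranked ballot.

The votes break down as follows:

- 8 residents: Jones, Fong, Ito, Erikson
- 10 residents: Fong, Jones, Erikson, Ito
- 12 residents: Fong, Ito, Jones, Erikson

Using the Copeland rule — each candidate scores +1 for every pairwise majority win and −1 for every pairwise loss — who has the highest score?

Fong

Pairwise results:
  Ito vs Jones: Jones wins 18–12.
  Ito vs Fong: Fong wins 30–0.
  Ito vs Erikson: Ito wins 20–10.
  Jones vs Fong: Fong wins 22–8.
  Jones vs Erikson: Jones wins 30–0.
  Fong vs Erikson: Fong wins 30–0.
Copeland scores (wins − losses):
  Ito: 1 − 2 = -1
  Jones: 2 − 1 = 1
  Fong: 3 − 0 = 3
  Erikson: 0 − 3 = -3
Fong has the best Copeland score.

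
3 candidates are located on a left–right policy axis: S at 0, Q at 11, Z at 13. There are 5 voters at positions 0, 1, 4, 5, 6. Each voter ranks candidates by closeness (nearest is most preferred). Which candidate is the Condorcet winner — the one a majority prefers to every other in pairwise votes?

With single-peaked preferences on a line, the Condorcet winner is the candidate closest to the median voter.
The median voter (position 4) is closest to S at 0.
Check: S vs Z — voters closer to S: 5 of 5.

S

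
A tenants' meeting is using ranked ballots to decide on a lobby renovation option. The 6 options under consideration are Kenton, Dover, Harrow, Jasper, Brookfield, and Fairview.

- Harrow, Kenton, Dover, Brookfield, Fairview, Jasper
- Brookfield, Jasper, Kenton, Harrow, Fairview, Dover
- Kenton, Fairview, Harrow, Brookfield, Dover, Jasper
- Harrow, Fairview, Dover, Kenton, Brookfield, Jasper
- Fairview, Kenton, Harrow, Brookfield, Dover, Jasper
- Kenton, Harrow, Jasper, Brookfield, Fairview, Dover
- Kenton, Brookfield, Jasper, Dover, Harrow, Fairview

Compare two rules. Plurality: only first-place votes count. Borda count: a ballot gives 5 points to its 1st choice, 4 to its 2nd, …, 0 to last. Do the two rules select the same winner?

Yes

Plurality first-place counts: Kenton 3, Dover 0, Harrow 2, Jasper 0, Brookfield 1, Fairview 1 → Kenton.
Borda totals: Kenton 28, Dover 10, Harrow 23, Jasper 10, Brookfield 18, Fairview 16 → Kenton.
The two rules agree on Kenton.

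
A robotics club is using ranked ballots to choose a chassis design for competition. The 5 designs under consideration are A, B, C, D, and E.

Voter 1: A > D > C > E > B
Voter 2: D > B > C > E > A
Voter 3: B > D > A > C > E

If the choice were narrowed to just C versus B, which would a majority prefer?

B

Ballots ranking C above B: 1.
Ballots ranking B above C: 2.
B wins the head-to-head, 2–1.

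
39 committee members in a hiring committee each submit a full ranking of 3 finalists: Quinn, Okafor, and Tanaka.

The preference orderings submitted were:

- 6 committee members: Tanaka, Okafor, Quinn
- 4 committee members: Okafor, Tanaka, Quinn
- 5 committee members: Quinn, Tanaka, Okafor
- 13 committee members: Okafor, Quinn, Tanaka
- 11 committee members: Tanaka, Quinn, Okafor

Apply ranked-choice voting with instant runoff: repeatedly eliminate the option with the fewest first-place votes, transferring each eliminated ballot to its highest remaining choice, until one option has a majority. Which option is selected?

Round 1: Okafor 17, Tanaka 17, Quinn 5. Quinn has the fewest and is eliminated.
Round 2: Tanaka 22, Okafor 17. Tanaka has a majority.

Tanaka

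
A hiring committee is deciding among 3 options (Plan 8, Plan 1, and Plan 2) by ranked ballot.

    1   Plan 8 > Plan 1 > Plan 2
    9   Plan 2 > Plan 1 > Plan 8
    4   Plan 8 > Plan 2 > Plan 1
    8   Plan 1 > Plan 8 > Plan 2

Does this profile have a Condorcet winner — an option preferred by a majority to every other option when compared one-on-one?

Head-to-head results (22 voters total):
Plan 8 vs Plan 1: Plan 1 wins 17–5.
Plan 8 vs Plan 2: Plan 8 wins 13–9.
Plan 1 vs Plan 2: Plan 2 wins 13–9.
No candidate beats all others: Plan 8 beats Plan 2 beats Plan 1 beats Plan 8, a majority cycle.

No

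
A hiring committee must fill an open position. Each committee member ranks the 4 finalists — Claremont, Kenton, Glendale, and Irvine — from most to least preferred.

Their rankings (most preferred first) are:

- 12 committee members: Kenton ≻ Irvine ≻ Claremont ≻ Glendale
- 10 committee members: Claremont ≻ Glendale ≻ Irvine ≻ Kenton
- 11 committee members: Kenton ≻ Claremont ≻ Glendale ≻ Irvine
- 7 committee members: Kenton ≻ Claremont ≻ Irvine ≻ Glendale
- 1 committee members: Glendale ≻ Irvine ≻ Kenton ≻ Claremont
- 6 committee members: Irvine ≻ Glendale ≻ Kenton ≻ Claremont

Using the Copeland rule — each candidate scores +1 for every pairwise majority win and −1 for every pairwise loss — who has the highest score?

Kenton

Pairwise results:
  Claremont vs Kenton: Kenton wins 37–10.
  Claremont vs Glendale: Claremont wins 40–7.
  Claremont vs Irvine: Claremont wins 28–19.
  Kenton vs Glendale: Kenton wins 30–17.
  Kenton vs Irvine: Kenton wins 30–17.
  Glendale vs Irvine: Irvine wins 25–22.
Copeland scores (wins − losses):
  Claremont: 2 − 1 = 1
  Kenton: 3 − 0 = 3
  Glendale: 0 − 3 = -3
  Irvine: 1 − 2 = -1
Kenton has the best Copeland score.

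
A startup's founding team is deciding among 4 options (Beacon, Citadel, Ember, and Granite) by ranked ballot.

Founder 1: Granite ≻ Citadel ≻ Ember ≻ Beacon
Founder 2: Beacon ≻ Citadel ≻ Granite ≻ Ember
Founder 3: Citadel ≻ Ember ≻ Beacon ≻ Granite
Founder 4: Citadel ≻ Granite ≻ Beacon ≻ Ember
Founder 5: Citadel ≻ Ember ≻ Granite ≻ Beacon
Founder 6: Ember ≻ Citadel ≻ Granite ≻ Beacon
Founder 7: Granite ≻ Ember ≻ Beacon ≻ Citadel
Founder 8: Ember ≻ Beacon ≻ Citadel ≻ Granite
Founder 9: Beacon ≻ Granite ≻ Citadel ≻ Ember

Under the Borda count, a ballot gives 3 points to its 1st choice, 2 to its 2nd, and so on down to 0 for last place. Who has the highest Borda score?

Borda scores:
  Beacon: 0 + 3 + 1 + 1 + 0 + 0 + 1 + 2 + 3 = 11
  Citadel: 2 + 2 + 3 + 3 + 3 + 2 + 0 + 1 + 1 = 17
  Ember: 1 + 0 + 2 + 0 + 2 + 3 + 2 + 3 + 0 = 13
  Granite: 3 + 1 + 0 + 2 + 1 + 1 + 3 + 0 + 2 = 13
Citadel has the highest total.

Citadel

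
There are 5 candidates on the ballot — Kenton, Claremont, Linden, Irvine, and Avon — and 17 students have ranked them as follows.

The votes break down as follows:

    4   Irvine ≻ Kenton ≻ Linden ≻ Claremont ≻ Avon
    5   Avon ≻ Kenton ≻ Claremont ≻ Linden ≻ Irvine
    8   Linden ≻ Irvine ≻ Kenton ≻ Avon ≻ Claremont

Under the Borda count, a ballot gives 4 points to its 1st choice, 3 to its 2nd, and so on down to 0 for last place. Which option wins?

Linden

Borda scores:
  Kenton: 4·3 + 5·3 + 8·2 = 43
  Claremont: 4·1 + 5·2 + 8·0 = 14
  Linden: 4·2 + 5·1 + 8·4 = 45
  Irvine: 4·4 + 5·0 + 8·3 = 40
  Avon: 4·0 + 5·4 + 8·1 = 28
Linden has the highest total.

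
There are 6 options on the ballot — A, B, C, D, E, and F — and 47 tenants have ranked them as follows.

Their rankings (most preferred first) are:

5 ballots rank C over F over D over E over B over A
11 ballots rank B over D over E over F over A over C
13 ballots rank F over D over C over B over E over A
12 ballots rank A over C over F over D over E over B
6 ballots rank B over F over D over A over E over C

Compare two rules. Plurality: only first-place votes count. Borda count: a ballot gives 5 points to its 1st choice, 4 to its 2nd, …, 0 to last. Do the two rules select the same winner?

Plurality first-place counts: A 12, B 17, C 5, D 0, E 0, F 13 → B.
Borda totals: A 83, B 116, C 112, D 153, E 74, F 167 → F.
The two rules disagree: plurality picks B, Borda picks F.

No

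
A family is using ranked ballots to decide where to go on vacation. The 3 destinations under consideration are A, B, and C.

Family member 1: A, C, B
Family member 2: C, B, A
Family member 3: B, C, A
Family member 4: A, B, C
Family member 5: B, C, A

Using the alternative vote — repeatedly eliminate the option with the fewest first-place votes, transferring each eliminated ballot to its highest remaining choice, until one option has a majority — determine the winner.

B

Round 1: A 2, B 2, C 1. C has the fewest and is eliminated.
Round 2: B 3, A 2. B has a majority.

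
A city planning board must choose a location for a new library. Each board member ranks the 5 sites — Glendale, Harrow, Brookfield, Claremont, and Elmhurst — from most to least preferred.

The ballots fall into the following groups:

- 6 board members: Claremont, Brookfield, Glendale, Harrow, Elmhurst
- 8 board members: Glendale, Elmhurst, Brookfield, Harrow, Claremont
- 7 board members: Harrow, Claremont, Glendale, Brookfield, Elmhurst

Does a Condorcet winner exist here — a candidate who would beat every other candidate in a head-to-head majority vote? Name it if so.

None — there is no Condorcet winner

Head-to-head results (21 voters total):
Glendale vs Harrow: Glendale wins 14–7.
Glendale vs Brookfield: Glendale wins 15–6.
Glendale vs Claremont: Claremont wins 13–8.
Glendale vs Elmhurst: Glendale wins 21–0.
Harrow vs Brookfield: Brookfield wins 14–7.
Harrow vs Claremont: Harrow wins 15–6.
Harrow vs Elmhurst: Harrow wins 13–8.
Brookfield vs Claremont: Claremont wins 13–8.
Brookfield vs Elmhurst: Brookfield wins 13–8.
Claremont vs Elmhurst: Claremont wins 13–8.
No candidate beats all others: Glendale beats Harrow beats Claremont beats Glendale, a majority cycle.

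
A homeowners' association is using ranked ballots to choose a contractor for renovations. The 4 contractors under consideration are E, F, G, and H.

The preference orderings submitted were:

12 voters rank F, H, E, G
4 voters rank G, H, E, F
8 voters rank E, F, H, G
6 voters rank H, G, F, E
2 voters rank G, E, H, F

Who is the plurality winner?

F

First-place vote totals:
  E: 8
  F: 12
  G: 6
  H: 6
F has the most first-place votes.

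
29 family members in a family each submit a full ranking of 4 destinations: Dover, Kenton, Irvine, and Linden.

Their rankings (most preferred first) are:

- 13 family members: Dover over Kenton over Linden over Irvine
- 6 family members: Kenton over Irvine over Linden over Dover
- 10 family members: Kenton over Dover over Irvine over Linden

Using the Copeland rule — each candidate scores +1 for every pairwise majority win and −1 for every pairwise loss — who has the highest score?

Pairwise results:
  Dover vs Kenton: Kenton wins 16–13.
  Dover vs Irvine: Dover wins 23–6.
  Dover vs Linden: Dover wins 23–6.
  Kenton vs Irvine: Kenton wins 29–0.
  Kenton vs Linden: Kenton wins 29–0.
  Irvine vs Linden: Irvine wins 16–13.
Copeland scores (wins − losses):
  Dover: 2 − 1 = 1
  Kenton: 3 − 0 = 3
  Irvine: 1 − 2 = -1
  Linden: 0 − 3 = -3
Kenton has the best Copeland score.

Kenton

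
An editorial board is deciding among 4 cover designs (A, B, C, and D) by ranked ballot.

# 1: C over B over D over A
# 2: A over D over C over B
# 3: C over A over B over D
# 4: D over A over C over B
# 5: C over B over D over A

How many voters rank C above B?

Ballots ranking C above B: 5.
Ballots ranking B above C: 0.
So 5 of 5 voters prefer C to B.

5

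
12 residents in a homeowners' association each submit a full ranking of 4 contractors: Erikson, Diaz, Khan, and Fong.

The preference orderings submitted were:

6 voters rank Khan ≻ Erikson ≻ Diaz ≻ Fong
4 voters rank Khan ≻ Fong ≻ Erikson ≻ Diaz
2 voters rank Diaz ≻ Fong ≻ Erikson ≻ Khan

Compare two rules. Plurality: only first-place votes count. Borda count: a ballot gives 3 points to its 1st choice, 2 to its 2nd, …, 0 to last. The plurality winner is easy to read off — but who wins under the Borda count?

Khan

Plurality first-place counts: Erikson 0, Diaz 2, Khan 10, Fong 0 → Khan.
Borda totals: Erikson 18, Diaz 12, Khan 30, Fong 12 → Khan.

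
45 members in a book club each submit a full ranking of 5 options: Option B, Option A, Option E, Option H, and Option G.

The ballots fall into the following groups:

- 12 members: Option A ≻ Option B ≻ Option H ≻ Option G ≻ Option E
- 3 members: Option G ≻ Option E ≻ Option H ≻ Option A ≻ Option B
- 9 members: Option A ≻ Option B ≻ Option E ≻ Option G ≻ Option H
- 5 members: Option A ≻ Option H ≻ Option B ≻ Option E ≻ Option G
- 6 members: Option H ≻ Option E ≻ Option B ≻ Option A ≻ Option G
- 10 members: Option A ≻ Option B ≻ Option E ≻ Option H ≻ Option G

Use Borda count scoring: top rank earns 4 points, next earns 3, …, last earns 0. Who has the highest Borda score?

Borda scores:
  Option B: 12·3 + 3·0 + 9·3 + 5·2 + 6·2 + 10·3 = 115
  Option A: 12·4 + 3·1 + 9·4 + 5·4 + 6·1 + 10·4 = 153
  Option E: 12·0 + 3·3 + 9·2 + 5·1 + 6·3 + 10·2 = 70
  Option H: 12·2 + 3·2 + 9·0 + 5·3 + 6·4 + 10·1 = 79
  Option G: 12·1 + 3·4 + 9·1 + 5·0 + 6·0 + 10·0 = 33
Option A has the highest total.

Option A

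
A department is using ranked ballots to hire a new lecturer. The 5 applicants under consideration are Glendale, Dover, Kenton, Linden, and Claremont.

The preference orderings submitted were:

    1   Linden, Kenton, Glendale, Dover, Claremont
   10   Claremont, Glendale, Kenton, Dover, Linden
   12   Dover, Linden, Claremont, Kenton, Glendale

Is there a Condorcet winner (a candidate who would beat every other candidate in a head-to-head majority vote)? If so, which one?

Head-to-head results (23 voters total):
Glendale vs Dover: Dover wins 12–11.
Glendale vs Kenton: Kenton wins 13–10.
Glendale vs Linden: Linden wins 13–10.
Glendale vs Claremont: Claremont wins 22–1.
Dover vs Kenton: Dover wins 12–11.
Dover vs Linden: Dover wins 22–1.
Dover vs Claremont: Dover wins 13–10.
Kenton vs Linden: Linden wins 13–10.
Kenton vs Claremont: Claremont wins 22–1.
Linden vs Claremont: Linden wins 13–10.
Dover beats each rival — Glendale (12–11), Kenton (12–11), Linden (22–1), Claremont (13–10) — so Dover is the Condorcet winner.

Dover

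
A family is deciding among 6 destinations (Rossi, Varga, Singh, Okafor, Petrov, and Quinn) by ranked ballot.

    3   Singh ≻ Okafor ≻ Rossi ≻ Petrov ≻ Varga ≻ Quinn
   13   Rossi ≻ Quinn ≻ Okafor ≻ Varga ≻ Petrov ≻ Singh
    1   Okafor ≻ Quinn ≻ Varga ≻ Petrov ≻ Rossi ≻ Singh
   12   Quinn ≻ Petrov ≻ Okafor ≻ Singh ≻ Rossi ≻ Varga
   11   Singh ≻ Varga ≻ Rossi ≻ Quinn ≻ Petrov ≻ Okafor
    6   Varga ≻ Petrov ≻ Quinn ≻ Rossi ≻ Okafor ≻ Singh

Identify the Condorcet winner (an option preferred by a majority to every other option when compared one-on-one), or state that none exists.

No Condorcet winner

Head-to-head results (46 voters total):
Rossi vs Varga: Rossi wins 28–18.
Rossi vs Singh: Singh wins 26–20.
Rossi vs Okafor: Rossi wins 30–16.
Rossi vs Petrov: Rossi wins 27–19.
Rossi vs Quinn: Rossi wins 27–19.
Varga vs Singh: Singh wins 26–20.
Varga vs Okafor: Okafor wins 29–17.
Varga vs Petrov: Varga wins 31–15.
Varga vs Quinn: Quinn wins 26–20.
Singh vs Okafor: Okafor wins 32–14.
Singh vs Petrov: Petrov wins 32–14.
Singh vs Quinn: Quinn wins 32–14.
Okafor vs Petrov: Petrov wins 29–17.
Okafor vs Quinn: Quinn wins 42–4.
Petrov vs Quinn: Quinn wins 37–9.
No candidate beats all others: Rossi beats Okafor beats Singh beats Rossi, a majority cycle.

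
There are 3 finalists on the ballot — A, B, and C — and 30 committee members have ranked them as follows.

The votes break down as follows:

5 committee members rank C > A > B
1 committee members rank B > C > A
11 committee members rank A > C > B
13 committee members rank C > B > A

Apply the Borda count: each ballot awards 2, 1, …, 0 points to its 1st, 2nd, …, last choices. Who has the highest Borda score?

C

Borda scores:
  A: 5·1 + 0 + 11·2 + 13·0 = 27
  B: 5·0 + 2 + 11·0 + 13·1 = 15
  C: 5·2 + 1 + 11·1 + 13·2 = 48
C has the highest total.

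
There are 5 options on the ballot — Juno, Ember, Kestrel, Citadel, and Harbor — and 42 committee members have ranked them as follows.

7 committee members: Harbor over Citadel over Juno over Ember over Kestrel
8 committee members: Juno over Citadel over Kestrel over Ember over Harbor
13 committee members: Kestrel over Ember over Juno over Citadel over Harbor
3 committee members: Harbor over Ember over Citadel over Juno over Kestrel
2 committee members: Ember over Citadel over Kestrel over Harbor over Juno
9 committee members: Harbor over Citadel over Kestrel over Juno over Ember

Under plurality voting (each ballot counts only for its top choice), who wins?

First-place vote totals:
  Juno: 8
  Ember: 2
  Kestrel: 13
  Citadel: 0
  Harbor: 19
Harbor has the most first-place votes.

Harbor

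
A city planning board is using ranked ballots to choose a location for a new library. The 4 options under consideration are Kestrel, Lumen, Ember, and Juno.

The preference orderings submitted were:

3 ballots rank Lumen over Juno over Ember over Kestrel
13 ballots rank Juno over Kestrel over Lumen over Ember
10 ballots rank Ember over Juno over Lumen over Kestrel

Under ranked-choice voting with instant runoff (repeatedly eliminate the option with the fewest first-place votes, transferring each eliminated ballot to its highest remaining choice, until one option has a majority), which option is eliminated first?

Kestrel

Round 1: Juno 13, Ember 10, Lumen 3, Kestrel 0. Kestrel has the fewest and is eliminated.
Round 2: Juno 13, Ember 10, Lumen 3. Lumen has the fewest and is eliminated.
Round 3: Juno 16, Ember 10. Juno has a majority.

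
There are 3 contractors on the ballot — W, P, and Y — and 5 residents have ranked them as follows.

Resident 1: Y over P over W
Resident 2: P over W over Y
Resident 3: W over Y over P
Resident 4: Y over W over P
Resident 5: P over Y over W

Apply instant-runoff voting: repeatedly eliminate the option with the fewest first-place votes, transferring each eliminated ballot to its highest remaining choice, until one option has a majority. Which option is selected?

Y

Round 1: P 2, Y 2, W 1. W has the fewest and is eliminated.
Round 2: Y 3, P 2. Y has a majority.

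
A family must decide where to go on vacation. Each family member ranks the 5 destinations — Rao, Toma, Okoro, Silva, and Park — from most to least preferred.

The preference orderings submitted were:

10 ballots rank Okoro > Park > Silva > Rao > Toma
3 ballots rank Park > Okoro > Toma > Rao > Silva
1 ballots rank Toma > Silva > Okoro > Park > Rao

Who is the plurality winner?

First-place vote totals:
  Rao: 0
  Toma: 1
  Okoro: 10
  Silva: 0
  Park: 3
Okoro has the most first-place votes.

Okoro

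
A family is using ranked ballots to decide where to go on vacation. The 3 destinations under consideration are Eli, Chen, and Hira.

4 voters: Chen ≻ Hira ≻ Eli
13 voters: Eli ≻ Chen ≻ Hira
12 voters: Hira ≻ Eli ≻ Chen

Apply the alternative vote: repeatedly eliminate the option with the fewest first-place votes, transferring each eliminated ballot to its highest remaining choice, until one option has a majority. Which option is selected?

Round 1: Eli 13, Hira 12, Chen 4. Chen has the fewest and is eliminated.
Round 2: Hira 16, Eli 13. Hira has a majority.

Hira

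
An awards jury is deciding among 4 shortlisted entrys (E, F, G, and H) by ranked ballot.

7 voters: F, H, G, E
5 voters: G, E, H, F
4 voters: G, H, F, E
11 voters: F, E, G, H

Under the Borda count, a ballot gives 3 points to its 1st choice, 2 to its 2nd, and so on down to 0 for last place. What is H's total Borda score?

Borda scores:
  E: 7·0 + 5·2 + 4·0 + 11·2 = 32
  F: 7·3 + 5·0 + 4·1 + 11·3 = 58
  G: 7·1 + 5·3 + 4·3 + 11·1 = 45
  H: 7·2 + 5·1 + 4·2 + 11·0 = 27

27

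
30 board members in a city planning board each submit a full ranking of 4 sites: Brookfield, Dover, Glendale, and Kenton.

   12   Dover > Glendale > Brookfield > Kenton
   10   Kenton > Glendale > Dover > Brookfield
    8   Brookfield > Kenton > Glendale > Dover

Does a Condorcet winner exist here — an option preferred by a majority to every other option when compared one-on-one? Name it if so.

Head-to-head results (30 voters total):
Brookfield vs Dover: Dover wins 22–8.
Brookfield vs Glendale: Glendale wins 22–8.
Brookfield vs Kenton: Brookfield wins 20–10.
Dover vs Glendale: Glendale wins 18–12.
Dover vs Kenton: Kenton wins 18–12.
Glendale vs Kenton: Kenton wins 18–12.
No candidate beats all others: Brookfield beats Kenton beats Dover beats Brookfield, a majority cycle.

No Condorcet winner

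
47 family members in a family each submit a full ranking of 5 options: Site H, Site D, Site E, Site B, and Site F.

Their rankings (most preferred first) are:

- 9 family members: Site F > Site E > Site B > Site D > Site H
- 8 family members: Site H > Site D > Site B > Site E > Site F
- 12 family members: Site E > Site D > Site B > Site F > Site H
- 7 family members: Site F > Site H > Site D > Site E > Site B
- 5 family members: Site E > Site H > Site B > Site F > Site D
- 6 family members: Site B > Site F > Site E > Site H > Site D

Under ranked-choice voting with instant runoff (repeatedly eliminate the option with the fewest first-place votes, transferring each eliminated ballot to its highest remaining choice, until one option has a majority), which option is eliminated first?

Round 1: Site E 17, Site F 16, Site H 8, Site B 6, Site D 0. Site D has the fewest and is eliminated.
Round 2: Site E 17, Site F 16, Site H 8, Site B 6. Site B has the fewest and is eliminated.
Round 3: Site F 22, Site E 17, Site H 8. Site H has the fewest and is eliminated.
Round 4: Site E 25, Site F 22. Site E has a majority.

Site D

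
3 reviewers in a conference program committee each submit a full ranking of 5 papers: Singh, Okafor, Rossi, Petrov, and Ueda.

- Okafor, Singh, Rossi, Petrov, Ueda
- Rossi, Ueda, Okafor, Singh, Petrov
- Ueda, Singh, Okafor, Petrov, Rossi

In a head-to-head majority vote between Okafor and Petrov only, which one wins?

Okafor

Ballots ranking Okafor above Petrov: 3.
Ballots ranking Petrov above Okafor: 0.
Okafor wins the head-to-head, 3–0.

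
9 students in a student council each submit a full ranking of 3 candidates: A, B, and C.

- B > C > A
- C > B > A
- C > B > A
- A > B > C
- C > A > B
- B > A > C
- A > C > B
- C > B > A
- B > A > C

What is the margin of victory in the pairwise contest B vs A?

Ballots ranking B above A: 6.
Ballots ranking A above B: 3.
B wins 6–3, a margin of 3.

3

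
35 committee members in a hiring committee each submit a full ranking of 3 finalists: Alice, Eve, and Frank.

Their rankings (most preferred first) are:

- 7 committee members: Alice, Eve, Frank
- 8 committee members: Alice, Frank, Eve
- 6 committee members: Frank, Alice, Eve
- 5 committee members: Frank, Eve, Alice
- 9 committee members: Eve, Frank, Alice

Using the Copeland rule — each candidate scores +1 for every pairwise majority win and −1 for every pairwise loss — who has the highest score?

Pairwise results:
  Alice vs Eve: Alice wins 21–14.
  Alice vs Frank: Frank wins 20–15.
  Eve vs Frank: Frank wins 19–16.
Copeland scores (wins − losses):
  Alice: 1 − 1 = 0
  Eve: 0 − 2 = -2
  Frank: 2 − 0 = 2
Frank has the best Copeland score.

Frank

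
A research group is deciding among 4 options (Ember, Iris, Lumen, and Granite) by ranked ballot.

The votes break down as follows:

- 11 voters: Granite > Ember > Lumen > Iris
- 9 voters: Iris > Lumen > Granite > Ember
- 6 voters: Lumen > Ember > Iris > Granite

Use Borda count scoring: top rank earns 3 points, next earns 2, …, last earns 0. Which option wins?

Borda scores:
  Ember: 11·2 + 9·0 + 6·2 = 34
  Iris: 11·0 + 9·3 + 6·1 = 33
  Lumen: 11·1 + 9·2 + 6·3 = 47
  Granite: 11·3 + 9·1 + 6·0 = 42
Lumen has the highest total.

Lumen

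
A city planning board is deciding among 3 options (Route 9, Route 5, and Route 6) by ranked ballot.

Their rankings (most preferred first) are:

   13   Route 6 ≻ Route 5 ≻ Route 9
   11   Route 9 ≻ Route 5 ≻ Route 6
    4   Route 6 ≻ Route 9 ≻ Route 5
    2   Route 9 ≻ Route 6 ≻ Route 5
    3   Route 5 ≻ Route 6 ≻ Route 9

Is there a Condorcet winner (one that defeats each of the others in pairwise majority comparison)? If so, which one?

Head-to-head results (33 voters total):
Route 9 vs Route 5: Route 9 wins 17–16.
Route 9 vs Route 6: Route 6 wins 20–13.
Route 5 vs Route 6: Route 6 wins 19–14.
Route 6 beats each rival — Route 9 (20–13), Route 5 (19–14) — so Route 6 is the Condorcet winner.

Route 6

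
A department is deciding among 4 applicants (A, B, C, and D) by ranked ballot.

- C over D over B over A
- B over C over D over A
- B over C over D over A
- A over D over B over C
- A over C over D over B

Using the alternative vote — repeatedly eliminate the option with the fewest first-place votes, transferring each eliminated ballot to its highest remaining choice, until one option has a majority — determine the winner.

B

Round 1: A 2, B 2, C 1, D 0. D has the fewest and is eliminated.
Round 2: A 2, B 2, C 1. C has the fewest and is eliminated.
Round 3: B 3, A 2. B has a majority.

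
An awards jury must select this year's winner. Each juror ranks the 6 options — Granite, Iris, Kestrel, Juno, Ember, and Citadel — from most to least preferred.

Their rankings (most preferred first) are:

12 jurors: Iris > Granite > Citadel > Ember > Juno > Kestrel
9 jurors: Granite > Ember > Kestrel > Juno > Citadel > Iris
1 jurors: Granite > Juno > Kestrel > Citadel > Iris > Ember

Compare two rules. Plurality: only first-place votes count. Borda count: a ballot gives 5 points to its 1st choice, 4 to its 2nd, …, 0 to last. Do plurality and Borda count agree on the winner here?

No

Plurality first-place counts: Granite 10, Iris 12, Kestrel 0, Juno 0, Ember 0, Citadel 0 → Iris.
Borda totals: Granite 98, Iris 61, Kestrel 30, Juno 34, Ember 60, Citadel 47 → Granite.
The two rules disagree: plurality picks Iris, Borda picks Granite.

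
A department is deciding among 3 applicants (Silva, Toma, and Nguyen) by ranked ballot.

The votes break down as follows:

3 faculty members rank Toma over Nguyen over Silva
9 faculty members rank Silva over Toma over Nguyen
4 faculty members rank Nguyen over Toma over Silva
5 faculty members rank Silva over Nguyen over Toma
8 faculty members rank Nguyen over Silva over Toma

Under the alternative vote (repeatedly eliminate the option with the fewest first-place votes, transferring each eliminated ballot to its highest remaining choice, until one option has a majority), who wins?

Round 1: Silva 14, Nguyen 12, Toma 3. Toma has the fewest and is eliminated.
Round 2: Nguyen 15, Silva 14. Nguyen has a majority.

Nguyen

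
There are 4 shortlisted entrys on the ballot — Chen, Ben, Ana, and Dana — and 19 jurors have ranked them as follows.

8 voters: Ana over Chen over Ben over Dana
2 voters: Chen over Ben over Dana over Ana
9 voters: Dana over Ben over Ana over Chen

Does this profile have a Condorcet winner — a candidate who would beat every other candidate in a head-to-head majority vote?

No

Head-to-head results (19 voters total):
Chen vs Ben: Chen wins 10–9.
Chen vs Ana: Ana wins 17–2.
Chen vs Dana: Chen wins 10–9.
Ben vs Ana: Ben wins 11–8.
Ben vs Dana: Ben wins 10–9.
Ana vs Dana: Dana wins 11–8.
No candidate beats all others: Chen beats Ben beats Ana beats Chen, a majority cycle.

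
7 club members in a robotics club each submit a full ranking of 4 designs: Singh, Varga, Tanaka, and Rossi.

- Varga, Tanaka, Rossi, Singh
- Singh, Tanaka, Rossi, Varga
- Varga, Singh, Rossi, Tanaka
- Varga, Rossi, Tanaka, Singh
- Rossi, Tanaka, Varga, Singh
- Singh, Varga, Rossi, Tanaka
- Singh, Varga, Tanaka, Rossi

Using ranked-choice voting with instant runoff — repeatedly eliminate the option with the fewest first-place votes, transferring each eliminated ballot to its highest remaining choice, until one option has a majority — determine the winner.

Varga

Round 1: Singh 3, Varga 3, Rossi 1, Tanaka 0. Tanaka has the fewest and is eliminated.
Round 2: Singh 3, Varga 3, Rossi 1. Rossi has the fewest and is eliminated.
Round 3: Varga 4, Singh 3. Varga has a majority.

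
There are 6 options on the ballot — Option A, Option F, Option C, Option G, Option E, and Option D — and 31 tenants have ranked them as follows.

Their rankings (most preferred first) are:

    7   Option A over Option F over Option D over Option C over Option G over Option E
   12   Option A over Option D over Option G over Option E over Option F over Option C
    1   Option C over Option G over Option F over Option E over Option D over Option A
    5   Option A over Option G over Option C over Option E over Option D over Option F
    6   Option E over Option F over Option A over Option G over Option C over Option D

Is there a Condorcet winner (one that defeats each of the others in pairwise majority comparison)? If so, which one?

Head-to-head results (31 voters total):
Option A vs Option F: Option A wins 24–7.
Option A vs Option C: Option A wins 30–1.
Option A vs Option G: Option A wins 30–1.
Option A vs Option E: Option A wins 24–7.
Option A vs Option D: Option A wins 30–1.
Option F vs Option C: Option F wins 25–6.
Option F vs Option G: Option G wins 18–13.
Option F vs Option E: Option E wins 23–8.
Option F vs Option D: Option D wins 17–14.
Option C vs Option G: Option G wins 23–8.
Option C vs Option E: Option E wins 18–13.
Option C vs Option D: Option D wins 19–12.
Option G vs Option E: Option G wins 25–6.
Option G vs Option D: Option D wins 19–12.
Option E vs Option D: Option D wins 19–12.
Option A beats each rival — Option F (24–7), Option C (30–1), Option G (30–1), Option E (24–7), Option D (30–1) — so Option A is the Condorcet winner.

Option A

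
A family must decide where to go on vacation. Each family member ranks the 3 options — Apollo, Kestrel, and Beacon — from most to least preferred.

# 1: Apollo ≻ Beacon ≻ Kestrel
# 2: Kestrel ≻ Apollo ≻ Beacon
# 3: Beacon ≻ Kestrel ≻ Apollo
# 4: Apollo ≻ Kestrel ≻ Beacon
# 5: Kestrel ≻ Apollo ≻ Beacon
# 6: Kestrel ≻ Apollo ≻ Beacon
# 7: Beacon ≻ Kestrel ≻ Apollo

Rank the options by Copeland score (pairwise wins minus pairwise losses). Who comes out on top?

Kestrel

Pairwise results:
  Apollo vs Kestrel: Kestrel wins 5–2.
  Apollo vs Beacon: Apollo wins 5–2.
  Kestrel vs Beacon: Kestrel wins 4–3.
Copeland scores (wins − losses):
  Apollo: 1 − 1 = 0
  Kestrel: 2 − 0 = 2
  Beacon: 0 − 2 = -2
Kestrel has the best Copeland score.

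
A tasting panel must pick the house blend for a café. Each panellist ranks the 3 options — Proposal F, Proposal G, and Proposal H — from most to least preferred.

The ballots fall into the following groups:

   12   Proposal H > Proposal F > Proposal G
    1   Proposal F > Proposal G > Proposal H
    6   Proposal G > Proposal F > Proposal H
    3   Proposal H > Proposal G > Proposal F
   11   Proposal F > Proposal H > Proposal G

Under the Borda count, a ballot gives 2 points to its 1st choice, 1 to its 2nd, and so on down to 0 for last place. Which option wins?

Proposal F

Borda scores:
  Proposal F: 12·1 + 2 + 6·1 + 3·0 + 11·2 = 42
  Proposal G: 12·0 + 1 + 6·2 + 3·1 + 11·0 = 16
  Proposal H: 12·2 + 0 + 6·0 + 3·2 + 11·1 = 41
Proposal F has the highest total.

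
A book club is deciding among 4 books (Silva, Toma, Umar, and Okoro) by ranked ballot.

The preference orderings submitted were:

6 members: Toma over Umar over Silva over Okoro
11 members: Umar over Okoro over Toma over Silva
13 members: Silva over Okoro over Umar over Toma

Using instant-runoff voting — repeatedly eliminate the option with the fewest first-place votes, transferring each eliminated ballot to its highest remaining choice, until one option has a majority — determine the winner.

Round 1: Silva 13, Umar 11, Toma 6, Okoro 0. Okoro has the fewest and is eliminated.
Round 2: Silva 13, Umar 11, Toma 6. Toma has the fewest and is eliminated.
Round 3: Umar 17, Silva 13. Umar has a majority.

Umar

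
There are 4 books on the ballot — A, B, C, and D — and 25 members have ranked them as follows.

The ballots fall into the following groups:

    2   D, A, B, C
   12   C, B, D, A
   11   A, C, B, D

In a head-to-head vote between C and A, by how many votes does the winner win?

Ballots ranking C above A: 12.
Ballots ranking A above C: 2+11 = 13.
A wins 13–12, a margin of 1.

1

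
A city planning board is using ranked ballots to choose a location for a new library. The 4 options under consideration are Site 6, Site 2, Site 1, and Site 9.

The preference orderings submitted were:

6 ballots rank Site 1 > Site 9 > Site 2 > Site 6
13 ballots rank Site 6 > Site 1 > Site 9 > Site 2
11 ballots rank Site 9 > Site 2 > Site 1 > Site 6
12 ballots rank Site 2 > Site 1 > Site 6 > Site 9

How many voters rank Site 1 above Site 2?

19

Ballots ranking Site 1 above Site 2: 6+13 = 19.
Ballots ranking Site 2 above Site 1: 11+12 = 23.
So 19 of 42 voters prefer Site 1 to Site 2.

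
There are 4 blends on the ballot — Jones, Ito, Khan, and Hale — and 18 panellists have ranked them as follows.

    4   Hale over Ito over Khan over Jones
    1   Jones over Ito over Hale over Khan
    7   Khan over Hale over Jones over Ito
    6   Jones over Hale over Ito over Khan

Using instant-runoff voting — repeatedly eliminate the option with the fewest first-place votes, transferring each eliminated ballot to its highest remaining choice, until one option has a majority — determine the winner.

Khan

Round 1: Jones 7, Khan 7, Hale 4, Ito 0. Ito has the fewest and is eliminated.
Round 2: Jones 7, Khan 7, Hale 4. Hale has the fewest and is eliminated.
Round 3: Khan 11, Jones 7. Khan has a majority.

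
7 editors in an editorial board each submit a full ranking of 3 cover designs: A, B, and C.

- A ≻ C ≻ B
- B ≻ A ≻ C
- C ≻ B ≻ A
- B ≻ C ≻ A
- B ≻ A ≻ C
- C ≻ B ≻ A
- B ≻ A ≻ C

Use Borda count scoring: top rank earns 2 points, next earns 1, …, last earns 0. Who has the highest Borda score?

Borda scores:
  A: 2 + 1 + 0 + 0 + 1 + 0 + 1 = 5
  B: 0 + 2 + 1 + 2 + 2 + 1 + 2 = 10
  C: 1 + 0 + 2 + 1 + 0 + 2 + 0 = 6
B has the highest total.

B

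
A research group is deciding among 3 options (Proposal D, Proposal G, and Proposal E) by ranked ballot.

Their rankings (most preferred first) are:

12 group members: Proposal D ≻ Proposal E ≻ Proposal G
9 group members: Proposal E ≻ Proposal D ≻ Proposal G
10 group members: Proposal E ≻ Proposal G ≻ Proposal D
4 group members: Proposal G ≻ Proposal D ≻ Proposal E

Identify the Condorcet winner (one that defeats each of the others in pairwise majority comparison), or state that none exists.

Head-to-head results (35 voters total):
Proposal D vs Proposal G: Proposal D wins 21–14.
Proposal D vs Proposal E: Proposal E wins 19–16.
Proposal G vs Proposal E: Proposal E wins 31–4.
Proposal E beats each rival — Proposal D (19–16), Proposal G (31–4) — so Proposal E is the Condorcet winner.

Proposal E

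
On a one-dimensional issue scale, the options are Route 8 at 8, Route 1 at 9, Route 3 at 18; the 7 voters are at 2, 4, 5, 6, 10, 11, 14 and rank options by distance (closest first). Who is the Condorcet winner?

Route 8

With single-peaked preferences on a line, the Condorcet winner is the candidate closest to the median voter.
The median voter (position 6) is closest to Route 8 at 8.
Check: Route 8 vs Route 1 — voters closer to Route 8: 4 of 7.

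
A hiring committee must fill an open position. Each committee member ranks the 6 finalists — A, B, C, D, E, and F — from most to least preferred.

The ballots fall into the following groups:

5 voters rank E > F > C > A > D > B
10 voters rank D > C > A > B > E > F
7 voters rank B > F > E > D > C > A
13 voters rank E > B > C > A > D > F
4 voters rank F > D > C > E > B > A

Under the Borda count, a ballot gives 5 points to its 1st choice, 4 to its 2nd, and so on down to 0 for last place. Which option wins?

Borda scores:
  A: 5·2 + 10·3 + 7·0 + 13·2 + 4·0 = 66
  B: 5·0 + 10·2 + 7·5 + 13·4 + 4·1 = 111
  C: 5·3 + 10·4 + 7·1 + 13·3 + 4·3 = 113
  D: 5·1 + 10·5 + 7·2 + 13·1 + 4·4 = 98
  E: 5·5 + 10·1 + 7·3 + 13·5 + 4·2 = 129
  F: 5·4 + 10·0 + 7·4 + 13·0 + 4·5 = 68
E has the highest total.

E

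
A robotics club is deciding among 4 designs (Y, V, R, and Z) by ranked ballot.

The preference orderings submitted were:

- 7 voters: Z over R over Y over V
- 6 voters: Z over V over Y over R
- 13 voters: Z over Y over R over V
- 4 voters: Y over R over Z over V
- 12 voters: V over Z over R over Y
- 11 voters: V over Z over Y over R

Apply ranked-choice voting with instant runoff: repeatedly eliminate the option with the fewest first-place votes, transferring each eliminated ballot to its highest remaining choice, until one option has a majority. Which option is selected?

Round 1: Z 26, V 23, Y 4, R 0. R has the fewest and is eliminated.
Round 2: Z 26, V 23, Y 4. Y has the fewest and is eliminated.
Round 3: Z 30, V 23. Z has a majority.

Z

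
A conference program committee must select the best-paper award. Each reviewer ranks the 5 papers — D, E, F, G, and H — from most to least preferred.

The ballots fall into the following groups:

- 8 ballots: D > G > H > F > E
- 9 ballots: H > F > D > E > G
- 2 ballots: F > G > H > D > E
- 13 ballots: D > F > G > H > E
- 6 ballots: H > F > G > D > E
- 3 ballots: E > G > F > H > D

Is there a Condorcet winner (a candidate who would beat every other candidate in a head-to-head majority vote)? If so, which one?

Head-to-head results (41 voters total):
D vs E: D wins 38–3.
D vs F: D wins 21–20.
D vs G: D wins 30–11.
D vs H: D wins 21–20.
E vs F: F wins 38–3.
E vs G: G wins 29–12.
E vs H: H wins 38–3.
F vs G: F wins 30–11.
F vs H: H wins 23–18.
G vs H: G wins 26–15.
D beats each rival — E (38–3), F (21–20), G (30–11), H (21–20) — so D is the Condorcet winner.

D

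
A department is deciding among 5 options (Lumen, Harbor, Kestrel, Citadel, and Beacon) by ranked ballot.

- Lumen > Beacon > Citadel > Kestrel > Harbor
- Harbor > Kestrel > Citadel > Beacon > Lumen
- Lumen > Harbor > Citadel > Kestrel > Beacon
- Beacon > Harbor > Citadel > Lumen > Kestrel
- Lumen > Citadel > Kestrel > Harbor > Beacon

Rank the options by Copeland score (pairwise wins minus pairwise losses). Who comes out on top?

Lumen

Pairwise results:
  Lumen vs Harbor: Lumen wins 3–2.
  Lumen vs Kestrel: Lumen wins 4–1.
  Lumen vs Citadel: Lumen wins 3–2.
  Lumen vs Beacon: Lumen wins 3–2.
  Harbor vs Kestrel: Harbor wins 3–2.
  Harbor vs Citadel: Harbor wins 3–2.
  Harbor vs Beacon: Harbor wins 3–2.
  Kestrel vs Citadel: Citadel wins 4–1.
  Kestrel vs Beacon: Kestrel wins 3–2.
  Citadel vs Beacon: Citadel wins 3–2.
Copeland scores (wins − losses):
  Lumen: 4 − 0 = 4
  Harbor: 3 − 1 = 2
  Kestrel: 1 − 3 = -2
  Citadel: 2 − 2 = 0
  Beacon: 0 − 4 = -4
Lumen has the best Copeland score.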